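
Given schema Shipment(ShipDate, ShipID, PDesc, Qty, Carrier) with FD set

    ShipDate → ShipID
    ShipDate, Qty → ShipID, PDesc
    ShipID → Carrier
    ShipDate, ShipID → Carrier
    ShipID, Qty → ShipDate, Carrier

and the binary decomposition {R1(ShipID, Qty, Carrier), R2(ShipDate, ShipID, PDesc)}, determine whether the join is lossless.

No

Common attributes: R1 ∩ R2 = {ShipID}.
Closure of {ShipID}: ShipID → Carrier applies, adding Carrier. So (ShipID)⁺ = {ShipID, Carrier}.
The closure contains neither all of R1 = {ShipID, Qty, Carrier} nor all of R2 = {ShipDate, ShipID, PDesc}, so the common attributes are not a superkey of either fragment. The join is lossy.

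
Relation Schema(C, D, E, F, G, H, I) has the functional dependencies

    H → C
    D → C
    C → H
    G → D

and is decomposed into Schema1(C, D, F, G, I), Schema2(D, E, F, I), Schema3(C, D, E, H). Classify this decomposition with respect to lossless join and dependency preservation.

lossy but dependency-preserving

Lossless test (chase): Rows 1 and 2 agree on D; apply D→C and equate their C entries. Rows 1 and 2 agree on C; apply C→H and equate their H entries. Rows 1 and 3 agree on C; apply C→H and equate their H entries. No row becomes fully distinguished — the join is lossy.
Dependency preservation: every FD's attributes lie within a single fragment, so each can be enforced locally — preserved.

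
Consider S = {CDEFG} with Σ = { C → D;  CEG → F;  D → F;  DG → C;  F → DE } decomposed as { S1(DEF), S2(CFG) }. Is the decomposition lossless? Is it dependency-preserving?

lossless and dependency-preserving

Lossless test: (F)⁺ = {DEF}, which contains all of one fragment — lossless.
Dependency preservation: C → D; CEG → F; DG → C are not contained in any single fragment, but the restricted closure of each left-hand side across the fragments still reaches the right-hand side; the remaining FDs each lie inside some fragment. All dependencies are preserved.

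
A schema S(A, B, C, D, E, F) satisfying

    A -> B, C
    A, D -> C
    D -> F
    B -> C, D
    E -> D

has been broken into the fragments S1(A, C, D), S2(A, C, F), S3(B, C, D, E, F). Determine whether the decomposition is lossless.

Chase test. Columns are A, B, C, D, E, F; row i has aⱼ where attribute j ∈ Si, else bᵢⱼ.
Initial tableau (one row per fragment):
  row 1: a1 b12 a3 a4 b15 b16
  row 2: a1 b22 a3 b24 b25 a6
  row 3: b31 a2 a3 a4 a5 a6
Rows 1 and 2 agree on A; apply A→B, C and equate their B, C entries.
Rows 1 and 3 agree on D; apply D→F and equate their F entries.
Rows 1 and 2 agree on B; apply B→C, D and equate their C, D entries.
No row becomes fully distinguished — the join is lossy.

No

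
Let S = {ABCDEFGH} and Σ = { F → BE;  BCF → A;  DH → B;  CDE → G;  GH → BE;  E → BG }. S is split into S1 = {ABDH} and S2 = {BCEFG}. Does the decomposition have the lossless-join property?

Common attributes: S1 ∩ S2 = {B}.
No dependency enlarges {B}, so (B)⁺ = {B}.
The closure contains neither all of S1 = {ABDH} nor all of S2 = {BCEFG}, so the common attributes are not a superkey of either fragment. The join is lossy.

No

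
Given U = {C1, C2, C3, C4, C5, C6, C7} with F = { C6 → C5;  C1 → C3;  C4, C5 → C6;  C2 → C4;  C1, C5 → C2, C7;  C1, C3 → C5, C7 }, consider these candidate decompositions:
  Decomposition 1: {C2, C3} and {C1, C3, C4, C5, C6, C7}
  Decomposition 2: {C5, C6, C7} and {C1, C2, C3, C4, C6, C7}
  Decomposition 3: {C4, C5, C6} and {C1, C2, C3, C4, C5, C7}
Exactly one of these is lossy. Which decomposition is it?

Decomposition 1

Decomposition 1: common = {C3}, closure = {C3} → lossy.
Decomposition 2: common = {C6, C7}, closure = {C5, C6, C7} → lossless.
Decomposition 3: common = {C4, C5}, closure = {C4, C5, C6} → lossless.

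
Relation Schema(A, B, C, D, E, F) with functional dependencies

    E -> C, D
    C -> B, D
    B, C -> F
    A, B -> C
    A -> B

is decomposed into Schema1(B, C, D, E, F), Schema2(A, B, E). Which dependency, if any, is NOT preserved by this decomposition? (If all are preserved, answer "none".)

Check A, B → C: no single fragment contains all of {A, B, C}, and the restricted closure of {A, B} across the fragments never reaches {C}.
E → C, D is preserved.
C → B, D is preserved.
B, C → F is preserved.
A → B is preserved.

A, B -> C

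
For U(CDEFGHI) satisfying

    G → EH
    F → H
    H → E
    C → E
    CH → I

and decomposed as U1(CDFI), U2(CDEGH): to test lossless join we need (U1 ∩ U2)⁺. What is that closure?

U1 ∩ U2 = {CD}.
C → E applies, adding E
Closure: {CDE}.

CDE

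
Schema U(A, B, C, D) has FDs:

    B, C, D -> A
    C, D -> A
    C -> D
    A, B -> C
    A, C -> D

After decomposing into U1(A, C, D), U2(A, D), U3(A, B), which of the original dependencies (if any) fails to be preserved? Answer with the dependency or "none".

A, B -> C

Check A, B → C: no single fragment contains all of {A, B, C}, and the restricted closure of {A, B} across the fragments never reaches {C}.
B, C, D → A is preserved.
C, D → A is preserved.
C → D is preserved.
A, C → D is preserved.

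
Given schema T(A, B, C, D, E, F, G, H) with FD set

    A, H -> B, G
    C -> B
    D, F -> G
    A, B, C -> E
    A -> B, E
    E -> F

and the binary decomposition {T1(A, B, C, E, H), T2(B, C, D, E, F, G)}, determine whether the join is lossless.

Common attributes: T1 ∩ T2 = {B, C, E}.
Closure of {B, C, E}: E → F applies, adding F. So (B, C, E)⁺ = {B, C, E, F}.
The closure contains neither all of T1 = {A, B, C, E, H} nor all of T2 = {B, C, D, E, F, G}, so the common attributes are not a superkey of either fragment. The join is lossy.

No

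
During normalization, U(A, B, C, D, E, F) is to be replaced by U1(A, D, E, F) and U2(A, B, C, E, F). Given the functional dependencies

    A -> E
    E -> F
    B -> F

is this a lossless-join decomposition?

No

Common attributes: U1 ∩ U2 = {A, E, F}.
No dependency enlarges {A, E, F}, so (A, E, F)⁺ = {A, E, F}.
The closure contains neither all of U1 = {A, D, E, F} nor all of U2 = {A, B, C, E, F}, so the common attributes are not a superkey of either fragment. The join is lossy.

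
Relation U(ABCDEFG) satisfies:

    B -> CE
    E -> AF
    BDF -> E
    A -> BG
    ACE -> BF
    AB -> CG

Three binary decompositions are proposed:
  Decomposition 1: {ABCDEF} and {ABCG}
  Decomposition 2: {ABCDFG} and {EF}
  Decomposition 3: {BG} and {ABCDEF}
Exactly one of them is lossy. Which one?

Decomposition 2

Decomposition 1: common = {ABC}, closure = {ABCEFG} → lossless.
Decomposition 2: common = {F}, closure = {F} → lossy.
Decomposition 3: common = {B}, closure = {ABCEFG} → lossless.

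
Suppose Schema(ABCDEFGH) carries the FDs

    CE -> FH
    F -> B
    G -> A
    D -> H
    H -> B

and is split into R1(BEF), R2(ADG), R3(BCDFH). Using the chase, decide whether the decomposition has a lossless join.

Chase test. Columns are ABCDEFGH; row i has aⱼ where attribute j ∈ Ri, else bᵢⱼ.
Initial tableau (one row per fragment):
  row 1: b11 a2 b13 b14 a5 a6 b17 b18
  row 2: a1 b22 b23 a4 b25 b26 a7 b28
  row 3: b31 a2 a3 a4 b35 a6 b37 a8
Rows 2 and 3 agree on D; apply D→H and equate their H entries.
Rows 2 and 3 agree on H; apply H→B and equate their B entries.
No row becomes fully distinguished — the join is lossy.

No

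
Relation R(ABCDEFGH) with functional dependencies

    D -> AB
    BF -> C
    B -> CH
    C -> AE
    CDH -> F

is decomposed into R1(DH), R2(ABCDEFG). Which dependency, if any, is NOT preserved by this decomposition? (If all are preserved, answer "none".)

Check B → CH: no single fragment contains all of {BCH}, and the restricted closure of {B} across the fragments never reaches {CH}.
D → AB is preserved.
BF → C is preserved.
C → AE is preserved.
CDH → F is preserved.

B -> CH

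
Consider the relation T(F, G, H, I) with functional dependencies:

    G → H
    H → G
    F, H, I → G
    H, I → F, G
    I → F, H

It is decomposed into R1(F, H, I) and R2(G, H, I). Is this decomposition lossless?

Common attributes: R1 ∩ R2 = {H, I}.
Closure of {H, I}: H → G applies, adding G; H, I → F, G applies, adding F. So (H, I)⁺ = {F, G, H, I}.
This closure contains every attribute of R1, so R1 ∩ R2 → R1. The join is lossless.

Yes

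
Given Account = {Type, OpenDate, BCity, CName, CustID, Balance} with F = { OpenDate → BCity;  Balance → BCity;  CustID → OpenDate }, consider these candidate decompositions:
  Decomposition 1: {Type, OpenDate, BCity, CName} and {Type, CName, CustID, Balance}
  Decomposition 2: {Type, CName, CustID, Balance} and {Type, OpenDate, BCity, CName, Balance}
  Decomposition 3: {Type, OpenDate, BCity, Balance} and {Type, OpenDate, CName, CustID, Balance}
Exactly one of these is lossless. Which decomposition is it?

Decomposition 3

Decomposition 1: common = {Type, CName}, closure = {Type, CName} → lossy.
Decomposition 2: common = {Type, CName, Balance}, closure = {Type, BCity, CName, Balance} → lossy.
Decomposition 3: common = {Type, OpenDate, Balance}, closure = {Type, OpenDate, BCity, Balance} → lossless.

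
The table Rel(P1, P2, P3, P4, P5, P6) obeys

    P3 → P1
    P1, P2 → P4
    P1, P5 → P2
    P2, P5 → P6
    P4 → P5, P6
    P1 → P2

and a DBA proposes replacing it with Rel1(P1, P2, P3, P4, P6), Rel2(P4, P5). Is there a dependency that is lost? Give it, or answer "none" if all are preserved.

P2, P5 → P6

Check P2, P5 → P6: no single fragment contains all of {P2, P5, P6}, and the restricted closure of {P2, P5} across the fragments never reaches {P6}.
P3 → P1 is preserved.
P1, P2 → P4 is preserved.
P1, P5 → P2 is preserved.
P4 → P5, P6 is preserved.
P1 → P2 is preserved.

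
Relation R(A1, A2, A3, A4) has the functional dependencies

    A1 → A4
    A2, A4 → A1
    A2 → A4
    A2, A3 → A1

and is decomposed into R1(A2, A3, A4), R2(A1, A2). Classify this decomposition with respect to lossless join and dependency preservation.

lossless but not dependency-preserving

Lossless test: (A2)⁺ = {A1, A2, A4}, which contains all of one fragment — lossless.
Dependency preservation: the restricted closure of {A1} across the fragments never reaches {A4}, so A1 → A4 cannot be enforced without a join — not preserved.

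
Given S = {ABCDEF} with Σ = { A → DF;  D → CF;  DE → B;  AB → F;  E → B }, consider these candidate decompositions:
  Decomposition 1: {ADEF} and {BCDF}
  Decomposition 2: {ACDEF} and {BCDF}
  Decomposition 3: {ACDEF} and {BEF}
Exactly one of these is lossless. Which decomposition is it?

Decomposition 3

Decomposition 1: common = {DF}, closure = {CDF} → lossy.
Decomposition 2: common = {CDF}, closure = {CDF} → lossy.
Decomposition 3: common = {EF}, closure = {BEF} → lossless.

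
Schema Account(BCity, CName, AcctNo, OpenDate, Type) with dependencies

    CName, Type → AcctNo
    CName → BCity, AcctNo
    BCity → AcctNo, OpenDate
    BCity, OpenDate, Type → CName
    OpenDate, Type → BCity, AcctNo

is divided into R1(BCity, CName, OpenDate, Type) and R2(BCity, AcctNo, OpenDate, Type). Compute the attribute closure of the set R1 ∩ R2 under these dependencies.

R1 ∩ R2 = {BCity, OpenDate, Type}.
BCity → AcctNo, OpenDate applies, adding AcctNo
BCity, OpenDate, Type → CName applies, adding CName
Closure: {BCity, CName, AcctNo, OpenDate, Type}.

BCity, CName, AcctNo, OpenDate, Type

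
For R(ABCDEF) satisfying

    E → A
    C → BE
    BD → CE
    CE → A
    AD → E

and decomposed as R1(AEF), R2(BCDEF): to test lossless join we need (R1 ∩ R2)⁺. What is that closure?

AEF

R1 ∩ R2 = {EF}.
E → A applies, adding A
Closure: {AEF}.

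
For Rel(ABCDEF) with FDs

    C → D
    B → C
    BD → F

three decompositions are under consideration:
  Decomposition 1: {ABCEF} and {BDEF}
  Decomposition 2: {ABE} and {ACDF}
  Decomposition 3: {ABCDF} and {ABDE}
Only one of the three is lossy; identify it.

Decomposition 1: common = {BEF}, closure = {BCDEF} → lossless.
Decomposition 2: common = {A}, closure = {A} → lossy.
Decomposition 3: common = {ABD}, closure = {ABCDF} → lossless.

Decomposition 2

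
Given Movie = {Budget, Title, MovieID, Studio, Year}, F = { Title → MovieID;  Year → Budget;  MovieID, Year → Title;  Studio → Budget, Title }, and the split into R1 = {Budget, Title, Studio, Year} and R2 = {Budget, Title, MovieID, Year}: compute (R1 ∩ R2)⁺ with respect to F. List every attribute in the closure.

Budget, Title, MovieID, Year

R1 ∩ R2 = {Budget, Title, Year}.
Title → MovieID applies, adding MovieID
Closure: {Budget, Title, MovieID, Year}.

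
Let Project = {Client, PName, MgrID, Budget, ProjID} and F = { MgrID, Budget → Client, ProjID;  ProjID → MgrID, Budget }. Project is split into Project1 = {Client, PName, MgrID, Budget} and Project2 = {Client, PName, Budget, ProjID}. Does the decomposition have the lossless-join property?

Common attributes: Project1 ∩ Project2 = {Client, PName, Budget}.
No dependency enlarges {Client, PName, Budget}, so (Client, PName, Budget)⁺ = {Client, PName, Budget}.
The closure contains neither all of Project1 = {Client, PName, MgrID, Budget} nor all of Project2 = {Client, PName, Budget, ProjID}, so the common attributes are not a superkey of either fragment. The join is lossy.

No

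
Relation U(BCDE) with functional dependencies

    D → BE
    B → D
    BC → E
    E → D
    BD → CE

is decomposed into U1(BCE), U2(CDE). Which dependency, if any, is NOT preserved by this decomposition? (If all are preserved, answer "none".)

D → BE: restricted closure across fragments reaches BE.
B → D: restricted closure across fragments reaches D.
BC → E lies within U1.
E → D lies within U2.
BD → CE: restricted closure across fragments reaches CE.
Every dependency is enforceable on the fragments, so the decomposition is dependency-preserving.

none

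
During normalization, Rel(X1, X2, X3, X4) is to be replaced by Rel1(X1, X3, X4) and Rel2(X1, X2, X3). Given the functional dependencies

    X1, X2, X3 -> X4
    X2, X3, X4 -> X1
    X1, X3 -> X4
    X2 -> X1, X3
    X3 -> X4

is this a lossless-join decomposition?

Yes

Common attributes: Rel1 ∩ Rel2 = {X1, X3}.
Closure of {X1, X3}: X1, X3 → X4 applies, adding X4. So (X1, X3)⁺ = {X1, X3, X4}.
This closure contains every attribute of Rel1, so Rel1 ∩ Rel2 → Rel1. The join is lossless.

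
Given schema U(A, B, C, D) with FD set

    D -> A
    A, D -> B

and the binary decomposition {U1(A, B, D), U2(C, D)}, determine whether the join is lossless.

Common attributes: U1 ∩ U2 = {D}.
Closure of {D}: D → A applies, adding A; A, D → B applies, adding B. So (D)⁺ = {A, B, D}.
This closure contains every attribute of U1, so U1 ∩ U2 → U1. The join is lossless.

Yes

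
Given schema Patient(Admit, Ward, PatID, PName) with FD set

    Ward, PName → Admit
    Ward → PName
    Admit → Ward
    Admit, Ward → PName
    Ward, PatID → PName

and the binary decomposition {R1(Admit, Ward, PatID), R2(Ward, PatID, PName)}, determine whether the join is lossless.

Common attributes: R1 ∩ R2 = {Ward, PatID}.
Closure of {Ward, PatID}: Ward → PName applies, adding PName; Ward, PName → Admit applies, adding Admit. So (Ward, PatID)⁺ = {Admit, Ward, PatID, PName}.
This closure contains every attribute of R1, so R1 ∩ R2 → R1. The join is lossless.

Yes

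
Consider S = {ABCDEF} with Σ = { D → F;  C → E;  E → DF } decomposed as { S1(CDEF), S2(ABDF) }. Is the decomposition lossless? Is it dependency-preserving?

Lossless test: (DF)⁺ = {DF}, which is a superkey of neither fragment — lossy.
Dependency preservation: every FD's attributes lie within a single fragment, so each can be enforced locally — preserved.

lossy but dependency-preserving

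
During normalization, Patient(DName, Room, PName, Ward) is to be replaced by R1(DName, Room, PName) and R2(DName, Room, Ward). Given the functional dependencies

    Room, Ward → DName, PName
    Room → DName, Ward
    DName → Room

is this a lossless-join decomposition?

Common attributes: R1 ∩ R2 = {DName, Room}.
Closure of {DName, Room}: Room → DName, Ward applies, adding Ward; Room, Ward → DName, PName applies, adding PName. So (DName, Room)⁺ = {DName, Room, PName, Ward}.
This closure contains every attribute of R1, so R1 ∩ R2 → R1. The join is lossless.

Yes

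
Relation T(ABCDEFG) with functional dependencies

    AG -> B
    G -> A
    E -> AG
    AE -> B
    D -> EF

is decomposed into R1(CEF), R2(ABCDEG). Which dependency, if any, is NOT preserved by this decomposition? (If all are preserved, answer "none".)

Check D → EF: no single fragment contains all of {DEF}, and the restricted closure of {D} across the fragments never reaches {EF}.
AG → B is preserved.
G → A is preserved.
E → AG is preserved.
AE → B is preserved.

D -> EF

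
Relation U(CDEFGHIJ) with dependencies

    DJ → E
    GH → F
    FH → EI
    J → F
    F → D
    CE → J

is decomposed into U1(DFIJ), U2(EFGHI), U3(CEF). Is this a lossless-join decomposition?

Chase test. Columns are CDEFGHIJ; row i has aⱼ where attribute j ∈ Ui, else bᵢⱼ.
Initial tableau (one row per fragment):
  row 1: b11 a2 b13 a4 b15 b16 a7 a8
  row 2: b21 b22 a3 a4 a5 a6 a7 b28
  row 3: a1 b32 a3 a4 b35 b36 b37 b38
Rows 1 and 2 agree on F; apply F→D and equate their D entries.
Rows 1 and 3 agree on F; apply F→D and equate their D entries.
No row becomes fully distinguished — the join is lossy.

No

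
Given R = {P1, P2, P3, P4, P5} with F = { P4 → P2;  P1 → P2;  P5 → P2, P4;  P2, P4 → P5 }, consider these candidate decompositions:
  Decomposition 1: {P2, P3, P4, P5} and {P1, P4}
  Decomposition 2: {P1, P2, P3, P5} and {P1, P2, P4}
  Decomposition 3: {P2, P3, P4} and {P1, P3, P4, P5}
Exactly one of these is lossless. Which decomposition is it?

Decomposition 1: common = {P4}, closure = {P2, P4, P5} → lossy.
Decomposition 2: common = {P1, P2}, closure = {P1, P2} → lossy.
Decomposition 3: common = {P3, P4}, closure = {P2, P3, P4, P5} → lossless.

Decomposition 3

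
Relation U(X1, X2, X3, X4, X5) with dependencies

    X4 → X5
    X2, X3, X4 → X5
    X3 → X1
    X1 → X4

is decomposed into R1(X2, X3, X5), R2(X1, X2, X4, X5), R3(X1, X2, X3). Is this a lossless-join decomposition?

Yes

Chase test. Columns are X1, X2, X3, X4, X5; row i has aⱼ where attribute j ∈ Ri, else bᵢⱼ.
Initial tableau (one row per fragment):
  row 1: b11 a2 a3 b14 a5
  row 2: a1 a2 b23 a4 a5
  row 3: a1 a2 a3 b34 b35
Rows 1 and 3 agree on X3; apply X3→X1 and equate their X1 entries.
Rows 1 and 2 agree on X1; apply X1→X4 and equate their X4 entries.
Rows 1 and 3 agree on X1; apply X1→X4 and equate their X4 entries.
Rows 1 and 3 agree on X4; apply X4→X5 and equate their X5 entries.
Row 1 is now all distinguished symbols — the join is lossless.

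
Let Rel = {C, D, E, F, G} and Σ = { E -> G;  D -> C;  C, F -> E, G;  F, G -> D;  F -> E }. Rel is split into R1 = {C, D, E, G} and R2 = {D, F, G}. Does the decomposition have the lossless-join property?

Common attributes: R1 ∩ R2 = {D, G}.
Closure of {D, G}: D → C applies, adding C. So (D, G)⁺ = {C, D, G}.
The closure contains neither all of R1 = {C, D, E, G} nor all of R2 = {D, F, G}, so the common attributes are not a superkey of either fragment. The join is lossy.

No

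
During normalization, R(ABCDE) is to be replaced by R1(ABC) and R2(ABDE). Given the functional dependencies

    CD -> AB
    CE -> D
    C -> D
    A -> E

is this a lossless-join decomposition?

Common attributes: R1 ∩ R2 = {AB}.
Closure of {AB}: A → E applies, adding E. So (AB)⁺ = {ABE}.
The closure contains neither all of R1 = {ABC} nor all of R2 = {ABDE}, so the common attributes are not a superkey of either fragment. The join is lossy.

No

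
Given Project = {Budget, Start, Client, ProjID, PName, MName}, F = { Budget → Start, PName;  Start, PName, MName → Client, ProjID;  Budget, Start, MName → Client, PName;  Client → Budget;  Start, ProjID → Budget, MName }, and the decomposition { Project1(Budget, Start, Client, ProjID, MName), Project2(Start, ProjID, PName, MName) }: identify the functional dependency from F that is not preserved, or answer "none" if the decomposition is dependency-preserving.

Check Budget → Start, PName: no single fragment contains all of {Budget, Start, PName}, and the restricted closure of {Budget} across the fragments never reaches {Start, PName}.
Start, PName, MName → Client, ProjID is preserved.
Budget, Start, MName → Client, PName is preserved.
Client → Budget is preserved.
Start, ProjID → Budget, MName is preserved.

Budget → Start, PName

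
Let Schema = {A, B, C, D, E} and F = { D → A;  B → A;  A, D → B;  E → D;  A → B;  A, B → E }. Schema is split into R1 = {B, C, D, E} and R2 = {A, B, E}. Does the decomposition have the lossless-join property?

Yes

Common attributes: R1 ∩ R2 = {B, E}.
Closure of {B, E}: B → A applies, adding A; E → D applies, adding D. So (B, E)⁺ = {A, B, D, E}.
This closure contains every attribute of R2, so R1 ∩ R2 → R2. The join is lossless.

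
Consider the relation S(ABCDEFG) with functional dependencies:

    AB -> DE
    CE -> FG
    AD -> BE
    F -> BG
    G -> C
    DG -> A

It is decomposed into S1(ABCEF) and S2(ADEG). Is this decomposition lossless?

Common attributes: S1 ∩ S2 = {AE}.
No dependency enlarges {AE}, so (AE)⁺ = {AE}.
The closure contains neither all of S1 = {ABCEF} nor all of S2 = {ADEG}, so the common attributes are not a superkey of either fragment. The join is lossy.

No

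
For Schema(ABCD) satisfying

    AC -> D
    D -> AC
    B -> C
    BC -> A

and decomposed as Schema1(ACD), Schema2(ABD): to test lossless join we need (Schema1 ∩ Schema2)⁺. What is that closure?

Schema1 ∩ Schema2 = {AD}.
D → AC applies, adding C
Closure: {ACD}.

ACD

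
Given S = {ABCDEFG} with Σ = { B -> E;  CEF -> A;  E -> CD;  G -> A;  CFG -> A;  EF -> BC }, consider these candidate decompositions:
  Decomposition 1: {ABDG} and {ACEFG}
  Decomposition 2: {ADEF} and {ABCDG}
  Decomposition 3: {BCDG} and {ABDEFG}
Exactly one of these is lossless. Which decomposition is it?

Decomposition 1: common = {AG}, closure = {AG} → lossy.
Decomposition 2: common = {AD}, closure = {AD} → lossy.
Decomposition 3: common = {BDG}, closure = {ABCDEG} → lossless.

Decomposition 3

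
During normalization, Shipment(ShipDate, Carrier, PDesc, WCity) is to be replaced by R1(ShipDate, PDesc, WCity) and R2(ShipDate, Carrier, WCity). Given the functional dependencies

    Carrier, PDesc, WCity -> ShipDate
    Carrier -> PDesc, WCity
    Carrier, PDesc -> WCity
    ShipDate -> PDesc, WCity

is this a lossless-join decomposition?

Yes

Common attributes: R1 ∩ R2 = {ShipDate, WCity}.
Closure of {ShipDate, WCity}: ShipDate → PDesc, WCity applies, adding PDesc. So (ShipDate, WCity)⁺ = {ShipDate, PDesc, WCity}.
This closure contains every attribute of R1, so R1 ∩ R2 → R1. The join is lossless.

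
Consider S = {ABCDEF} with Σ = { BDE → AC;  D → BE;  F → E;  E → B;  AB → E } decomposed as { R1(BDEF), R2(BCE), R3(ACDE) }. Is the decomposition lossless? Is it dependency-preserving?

lossless but not dependency-preserving

Lossless test (chase): Rows 1 and 3 agree on D; apply D→BE and equate their BE entries. Rows 1 and 3 agree on BDE; apply BDE→AC and equate their AC entries. Row 1 is now all distinguished symbols — the join is lossless.
Dependency preservation: the restricted closure of {AB} across the fragments never reaches {E}, so AB → E cannot be enforced without a join — not preserved.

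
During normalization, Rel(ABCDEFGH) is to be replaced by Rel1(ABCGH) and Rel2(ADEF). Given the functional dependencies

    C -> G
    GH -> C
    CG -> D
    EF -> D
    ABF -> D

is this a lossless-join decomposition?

No

Common attributes: Rel1 ∩ Rel2 = {A}.
No dependency enlarges {A}, so (A)⁺ = {A}.
The closure contains neither all of Rel1 = {ABCGH} nor all of Rel2 = {ADEF}, so the common attributes are not a superkey of either fragment. The join is lossy.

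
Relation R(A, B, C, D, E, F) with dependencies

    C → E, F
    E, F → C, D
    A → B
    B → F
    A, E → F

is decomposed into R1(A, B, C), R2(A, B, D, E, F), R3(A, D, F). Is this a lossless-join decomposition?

No

Chase test. Columns are A, B, C, D, E, F; row i has aⱼ where attribute j ∈ Ri, else bᵢⱼ.
Initial tableau (one row per fragment):
  row 1: a1 a2 a3 b14 b15 b16
  row 2: a1 a2 b23 a4 a5 a6
  row 3: a1 b32 b33 a4 b35 a6
Rows 1 and 3 agree on A; apply A→B and equate their B entries.
Rows 1 and 2 agree on B; apply B→F and equate their F entries.
No row becomes fully distinguished — the join is lossy.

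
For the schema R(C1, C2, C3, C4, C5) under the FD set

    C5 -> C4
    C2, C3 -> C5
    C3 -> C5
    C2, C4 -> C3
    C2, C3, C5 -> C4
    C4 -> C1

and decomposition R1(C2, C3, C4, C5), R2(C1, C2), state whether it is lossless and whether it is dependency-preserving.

Lossless test: (C2)⁺ = {C2}, which is a superkey of neither fragment — lossy.
Dependency preservation: the restricted closure of {C4} across the fragments never reaches {C1}, so C4 → C1 cannot be enforced without a join — not preserved.

lossy and not dependency-preserving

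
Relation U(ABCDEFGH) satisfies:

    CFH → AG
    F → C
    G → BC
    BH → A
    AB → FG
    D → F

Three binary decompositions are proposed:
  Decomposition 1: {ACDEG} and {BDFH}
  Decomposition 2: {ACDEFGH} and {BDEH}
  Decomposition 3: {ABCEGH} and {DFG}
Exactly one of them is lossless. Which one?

Decomposition 2

Decomposition 1: common = {D}, closure = {CDF} → lossy.
Decomposition 2: common = {DEH}, closure = {ABCDEFGH} → lossless.
Decomposition 3: common = {G}, closure = {BCG} → lossy.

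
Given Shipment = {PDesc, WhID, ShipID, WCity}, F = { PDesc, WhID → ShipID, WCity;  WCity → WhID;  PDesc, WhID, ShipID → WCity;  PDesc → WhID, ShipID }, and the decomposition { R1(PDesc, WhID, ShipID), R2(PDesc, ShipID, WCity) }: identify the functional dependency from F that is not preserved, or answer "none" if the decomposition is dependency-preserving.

WCity → WhID

Check WCity → WhID: no single fragment contains all of {WhID, WCity}, and the restricted closure of {WCity} across the fragments never reaches {WhID}.
PDesc, WhID → ShipID, WCity is preserved.
PDesc, WhID, ShipID → WCity is preserved.
PDesc → WhID, ShipID is preserved.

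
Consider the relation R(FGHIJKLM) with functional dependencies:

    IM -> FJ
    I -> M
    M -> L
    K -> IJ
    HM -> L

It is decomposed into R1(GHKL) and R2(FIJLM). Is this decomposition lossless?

No

Common attributes: R1 ∩ R2 = {L}.
No dependency enlarges {L}, so (L)⁺ = {L}.
The closure contains neither all of R1 = {GHKL} nor all of R2 = {FIJLM}, so the common attributes are not a superkey of either fragment. The join is lossy.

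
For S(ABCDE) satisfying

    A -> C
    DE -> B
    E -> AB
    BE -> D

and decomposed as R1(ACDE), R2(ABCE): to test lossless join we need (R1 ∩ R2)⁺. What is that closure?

ABCDE

R1 ∩ R2 = {ACE}.
E → AB applies, adding B
BE → D applies, adding D
Closure: {ABCDE}.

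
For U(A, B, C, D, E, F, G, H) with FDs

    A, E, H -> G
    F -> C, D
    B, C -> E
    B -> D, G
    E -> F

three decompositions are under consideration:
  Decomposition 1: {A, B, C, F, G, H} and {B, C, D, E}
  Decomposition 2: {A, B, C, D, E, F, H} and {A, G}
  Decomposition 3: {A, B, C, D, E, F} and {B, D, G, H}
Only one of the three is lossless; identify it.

Decomposition 1

Decomposition 1: common = {B, C}, closure = {B, C, D, E, F, G} → lossless.
Decomposition 2: common = {A}, closure = {A} → lossy.
Decomposition 3: common = {B, D}, closure = {B, D, G} → lossy.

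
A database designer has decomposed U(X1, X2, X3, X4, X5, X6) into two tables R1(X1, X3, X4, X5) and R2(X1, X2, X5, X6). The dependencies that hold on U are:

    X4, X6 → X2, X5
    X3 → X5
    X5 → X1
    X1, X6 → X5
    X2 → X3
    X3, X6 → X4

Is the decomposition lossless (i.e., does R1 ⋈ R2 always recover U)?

No

Common attributes: R1 ∩ R2 = {X1, X5}.
No dependency enlarges {X1, X5}, so (X1, X5)⁺ = {X1, X5}.
The closure contains neither all of R1 = {X1, X3, X4, X5} nor all of R2 = {X1, X2, X5, X6}, so the common attributes are not a superkey of either fragment. The join is lossy.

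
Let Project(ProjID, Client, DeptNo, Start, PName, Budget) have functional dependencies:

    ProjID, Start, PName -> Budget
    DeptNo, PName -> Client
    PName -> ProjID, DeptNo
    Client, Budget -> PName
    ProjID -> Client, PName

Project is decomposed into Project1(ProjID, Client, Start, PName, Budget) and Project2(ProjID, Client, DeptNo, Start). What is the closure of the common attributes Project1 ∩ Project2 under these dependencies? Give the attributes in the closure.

ProjID, Client, DeptNo, Start, PName, Budget

Project1 ∩ Project2 = {ProjID, Client, Start}.
ProjID → Client, PName applies, adding PName
ProjID, Start, PName → Budget applies, adding Budget
PName → ProjID, DeptNo applies, adding DeptNo
Closure: {ProjID, Client, DeptNo, Start, PName, Budget}.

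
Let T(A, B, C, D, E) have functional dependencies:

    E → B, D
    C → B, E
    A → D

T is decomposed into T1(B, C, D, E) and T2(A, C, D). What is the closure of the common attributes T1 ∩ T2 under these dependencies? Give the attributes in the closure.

T1 ∩ T2 = {C, D}.
C → B, E applies, adding B, E
Closure: {B, C, D, E}.

B, C, D, E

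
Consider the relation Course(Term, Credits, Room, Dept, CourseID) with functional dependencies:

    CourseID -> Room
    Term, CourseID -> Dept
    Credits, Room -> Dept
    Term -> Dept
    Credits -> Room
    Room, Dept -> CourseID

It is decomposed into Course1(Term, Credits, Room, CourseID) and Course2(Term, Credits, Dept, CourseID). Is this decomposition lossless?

Yes

Common attributes: Course1 ∩ Course2 = {Term, Credits, CourseID}.
Closure of {Term, Credits, CourseID}: CourseID → Room applies, adding Room; Term, CourseID → Dept applies, adding Dept. So (Term, Credits, CourseID)⁺ = {Term, Credits, Room, Dept, CourseID}.
This closure contains every attribute of Course1, so Course1 ∩ Course2 → Course1. The join is lossless.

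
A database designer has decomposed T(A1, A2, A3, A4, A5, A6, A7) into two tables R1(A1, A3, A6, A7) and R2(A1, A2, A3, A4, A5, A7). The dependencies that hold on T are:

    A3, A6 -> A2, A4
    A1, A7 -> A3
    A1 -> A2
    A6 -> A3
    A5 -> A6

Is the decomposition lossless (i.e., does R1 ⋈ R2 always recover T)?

Common attributes: R1 ∩ R2 = {A1, A3, A7}.
Closure of {A1, A3, A7}: A1 → A2 applies, adding A2. So (A1, A3, A7)⁺ = {A1, A2, A3, A7}.
The closure contains neither all of R1 = {A1, A3, A6, A7} nor all of R2 = {A1, A2, A3, A4, A5, A7}, so the common attributes are not a superkey of either fragment. The join is lossy.

No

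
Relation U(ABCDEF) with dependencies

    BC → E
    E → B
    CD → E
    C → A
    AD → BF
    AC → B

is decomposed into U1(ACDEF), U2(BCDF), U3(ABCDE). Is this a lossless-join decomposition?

Chase test. Columns are ABCDEF; row i has aⱼ where attribute j ∈ Ui, else bᵢⱼ.
Initial tableau (one row per fragment):
  row 1: a1 b12 a3 a4 a5 a6
  row 2: b21 a2 a3 a4 b25 a6
  row 3: a1 a2 a3 a4 a5 b36
Rows 2 and 3 agree on BC; apply BC→E and equate their E entries.
Rows 1 and 2 agree on E; apply E→B and equate their B entries.
Rows 1 and 2 agree on C; apply C→A and equate their A entries.
Rows 1 and 3 agree on AD; apply AD→BF and equate their BF entries.
Row 1 is now all distinguished symbols — the join is lossless.

Yes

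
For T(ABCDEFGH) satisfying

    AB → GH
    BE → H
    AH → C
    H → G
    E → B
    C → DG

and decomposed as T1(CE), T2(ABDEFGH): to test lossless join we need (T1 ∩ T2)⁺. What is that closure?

BEGH

T1 ∩ T2 = {E}.
E → B applies, adding B
BE → H applies, adding H
H → G applies, adding G
Closure: {BEGH}.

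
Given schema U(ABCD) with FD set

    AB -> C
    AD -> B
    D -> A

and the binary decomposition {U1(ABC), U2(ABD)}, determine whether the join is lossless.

Common attributes: U1 ∩ U2 = {AB}.
Closure of {AB}: AB → C applies, adding C. So (AB)⁺ = {ABC}.
This closure contains every attribute of U1, so U1 ∩ U2 → U1. The join is lossless.

Yes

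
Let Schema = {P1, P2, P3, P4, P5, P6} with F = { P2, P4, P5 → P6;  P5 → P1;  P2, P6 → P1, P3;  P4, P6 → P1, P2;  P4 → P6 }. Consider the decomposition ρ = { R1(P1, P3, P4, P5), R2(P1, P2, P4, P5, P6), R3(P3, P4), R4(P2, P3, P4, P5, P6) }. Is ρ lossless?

Yes

Chase test. Columns are P1, P2, P3, P4, P5, P6; row i has aⱼ where attribute j ∈ Ri, else bᵢⱼ.
Initial tableau (one row per fragment):
  row 1: a1 b12 a3 a4 a5 b16
  row 2: a1 a2 b23 a4 a5 a6
  row 3: b31 b32 a3 a4 b35 b36
  row 4: b41 a2 a3 a4 a5 a6
Rows 1 and 4 agree on P5; apply P5→P1 and equate their P1 entries.
Rows 2 and 4 agree on P2, P6; apply P2, P6→P1, P3 and equate their P1, P3 entries.
Rows 1 and 2 agree on P4; apply P4→P6 and equate their P6 entries.
Rows 1 and 3 agree on P4; apply P4→P6 and equate their P6 entries.
Rows 1 and 2 agree on P4, P6; apply P4, P6→P1, P2 and equate their P1, P2 entries.
Rows 1 and 3 agree on P4, P6; apply P4, P6→P1, P2 and equate their P1, P2 entries.
Row 1 is now all distinguished symbols — the join is lossless.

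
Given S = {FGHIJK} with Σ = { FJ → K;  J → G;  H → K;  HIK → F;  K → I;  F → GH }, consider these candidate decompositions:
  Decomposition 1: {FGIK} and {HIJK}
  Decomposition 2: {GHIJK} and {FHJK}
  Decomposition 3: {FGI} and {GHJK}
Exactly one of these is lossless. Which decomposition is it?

Decomposition 2

Decomposition 1: common = {IK}, closure = {IK} → lossy.
Decomposition 2: common = {HJK}, closure = {FGHIJK} → lossless.
Decomposition 3: common = {G}, closure = {G} → lossy.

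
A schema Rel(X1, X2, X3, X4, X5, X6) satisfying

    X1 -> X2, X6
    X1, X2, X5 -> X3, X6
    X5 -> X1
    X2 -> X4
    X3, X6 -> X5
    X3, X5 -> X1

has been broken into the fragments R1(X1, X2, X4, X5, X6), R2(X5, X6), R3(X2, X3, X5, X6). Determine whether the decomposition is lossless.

Yes

Chase test. Columns are X1, X2, X3, X4, X5, X6; row i has aⱼ where attribute j ∈ Ri, else bᵢⱼ.
Initial tableau (one row per fragment):
  row 1: a1 a2 b13 a4 a5 a6
  row 2: b21 b22 b23 b24 a5 a6
  row 3: b31 a2 a3 b34 a5 a6
Rows 1 and 2 agree on X5; apply X5→X1 and equate their X1 entries.
Rows 1 and 3 agree on X5; apply X5→X1 and equate their X1 entries.
Rows 1 and 3 agree on X2; apply X2→X4 and equate their X4 entries.
Rows 1 and 2 agree on X1; apply X1→X2, X6 and equate their X2, X6 entries.
Rows 1 and 2 agree on X1, X2, X5; apply X1, X2, X5→X3, X6 and equate their X3, X6 entries.
Rows 1 and 3 agree on X1, X2, X5; apply X1, X2, X5→X3, X6 and equate their X3, X6 entries.
Rows 1 and 2 agree on X2; apply X2→X4 and equate their X4 entries.
Row 1 is now all distinguished symbols — the join is lossless.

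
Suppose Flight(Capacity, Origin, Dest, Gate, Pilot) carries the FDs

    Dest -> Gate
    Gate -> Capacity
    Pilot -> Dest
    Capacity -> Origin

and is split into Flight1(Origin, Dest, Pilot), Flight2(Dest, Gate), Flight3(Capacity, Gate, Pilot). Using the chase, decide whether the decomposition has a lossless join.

Yes

Chase test. Columns are Capacity, Origin, Dest, Gate, Pilot; row i has aⱼ where attribute j ∈ Flighti, else bᵢⱼ.
Initial tableau (one row per fragment):
  row 1: b11 a2 a3 b14 a5
  row 2: b21 b22 a3 a4 b25
  row 3: a1 b32 b33 a4 a5
Rows 1 and 2 agree on Dest; apply Dest→Gate and equate their Gate entries.
Rows 1 and 2 agree on Gate; apply Gate→Capacity and equate their Capacity entries.
Rows 1 and 3 agree on Gate; apply Gate→Capacity and equate their Capacity entries.
Rows 1 and 3 agree on Pilot; apply Pilot→Dest and equate their Dest entries.
Rows 1 and 2 agree on Capacity; apply Capacity→Origin and equate their Origin entries.
Rows 1 and 3 agree on Capacity; apply Capacity→Origin and equate their Origin entries.
Row 1 is now all distinguished symbols — the join is lossless.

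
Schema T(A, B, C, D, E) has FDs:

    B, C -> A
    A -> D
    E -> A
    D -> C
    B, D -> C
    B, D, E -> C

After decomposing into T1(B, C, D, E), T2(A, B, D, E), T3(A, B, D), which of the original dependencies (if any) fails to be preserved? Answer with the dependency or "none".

B, C → A: restricted closure across fragments reaches A.
A → D lies within T2.
E → A lies within T2.
D → C lies within T1.
B, D → C lies within T1.
B, D, E → C lies within T1.
Every dependency is enforceable on the fragments, so the decomposition is dependency-preserving.

none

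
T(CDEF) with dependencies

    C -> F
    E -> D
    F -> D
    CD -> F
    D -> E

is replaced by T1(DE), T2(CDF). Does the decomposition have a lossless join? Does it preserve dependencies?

lossless and dependency-preserving

Lossless test: (D)⁺ = {DE}, which contains all of one fragment — lossless.
Dependency preservation: every FD's attributes lie within a single fragment, so each can be enforced locally — preserved.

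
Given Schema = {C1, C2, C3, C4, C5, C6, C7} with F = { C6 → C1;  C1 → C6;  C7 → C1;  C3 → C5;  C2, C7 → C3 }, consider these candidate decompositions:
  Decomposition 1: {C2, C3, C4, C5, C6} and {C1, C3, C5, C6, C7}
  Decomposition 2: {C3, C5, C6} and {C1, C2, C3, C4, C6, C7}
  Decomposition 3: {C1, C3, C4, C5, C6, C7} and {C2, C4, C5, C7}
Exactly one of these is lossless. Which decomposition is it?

Decomposition 2

Decomposition 1: common = {C3, C5, C6}, closure = {C1, C3, C5, C6} → lossy.
Decomposition 2: common = {C3, C6}, closure = {C1, C3, C5, C6} → lossless.
Decomposition 3: common = {C4, C5, C7}, closure = {C1, C4, C5, C6, C7} → lossy.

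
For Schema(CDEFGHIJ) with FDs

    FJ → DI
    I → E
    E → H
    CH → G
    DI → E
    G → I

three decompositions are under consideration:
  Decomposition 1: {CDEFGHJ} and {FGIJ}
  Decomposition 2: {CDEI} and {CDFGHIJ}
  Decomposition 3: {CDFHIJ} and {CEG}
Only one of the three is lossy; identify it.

Decomposition 1: common = {FGJ}, closure = {DEFGHIJ} → lossless.
Decomposition 2: common = {CDI}, closure = {CDEGHI} → lossless.
Decomposition 3: common = {C}, closure = {C} → lossy.

Decomposition 3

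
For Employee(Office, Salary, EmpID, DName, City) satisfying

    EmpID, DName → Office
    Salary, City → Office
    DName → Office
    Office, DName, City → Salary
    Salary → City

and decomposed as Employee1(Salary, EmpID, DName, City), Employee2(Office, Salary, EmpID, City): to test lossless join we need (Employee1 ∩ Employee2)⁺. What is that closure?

Employee1 ∩ Employee2 = {Salary, EmpID, City}.
Salary, City → Office applies, adding Office
Closure: {Office, Salary, EmpID, City}.

Office, Salary, EmpID, City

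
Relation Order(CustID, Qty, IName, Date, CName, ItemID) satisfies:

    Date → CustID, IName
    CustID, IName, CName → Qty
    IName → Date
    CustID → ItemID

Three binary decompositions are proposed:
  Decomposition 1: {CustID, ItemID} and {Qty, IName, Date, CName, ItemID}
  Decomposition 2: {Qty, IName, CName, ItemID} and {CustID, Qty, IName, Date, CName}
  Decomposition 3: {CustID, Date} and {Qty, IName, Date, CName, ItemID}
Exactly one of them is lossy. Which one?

Decomposition 1: common = {ItemID}, closure = {ItemID} → lossy.
Decomposition 2: common = {Qty, IName, CName}, closure = {CustID, Qty, IName, Date, CName, ItemID} → lossless.
Decomposition 3: common = {Date}, closure = {CustID, IName, Date, ItemID} → lossless.

Decomposition 1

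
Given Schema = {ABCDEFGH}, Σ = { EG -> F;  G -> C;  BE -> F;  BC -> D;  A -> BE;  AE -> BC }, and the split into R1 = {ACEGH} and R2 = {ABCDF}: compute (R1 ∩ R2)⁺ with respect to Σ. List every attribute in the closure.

R1 ∩ R2 = {AC}.
A → BE applies, adding BE
BE → F applies, adding F
BC → D applies, adding D
Closure: {ABCDEF}.

ABCDEF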